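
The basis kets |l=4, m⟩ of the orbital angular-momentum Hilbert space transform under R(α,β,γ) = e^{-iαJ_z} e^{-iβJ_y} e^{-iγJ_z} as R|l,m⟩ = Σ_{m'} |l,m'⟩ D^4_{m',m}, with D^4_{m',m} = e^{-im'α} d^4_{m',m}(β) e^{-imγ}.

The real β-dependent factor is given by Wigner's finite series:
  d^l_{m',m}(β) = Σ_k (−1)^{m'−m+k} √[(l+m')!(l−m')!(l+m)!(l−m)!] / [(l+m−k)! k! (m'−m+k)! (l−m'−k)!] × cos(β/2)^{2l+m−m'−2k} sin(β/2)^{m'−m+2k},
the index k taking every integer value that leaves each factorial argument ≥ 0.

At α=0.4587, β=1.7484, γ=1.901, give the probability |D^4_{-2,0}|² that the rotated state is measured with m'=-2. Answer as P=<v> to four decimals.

D^4_{-2,0}(0.4587,1.7484,1.901) = e^{-i·-2·0.4587}·d^4_{-2,0}(1.7484)·e^{-i·0·1.901}. Compute d first:
c=cos(1.7484/2)=0.641611, s=sin(1.7484/2)=0.767030; N=√[2·720·24·24]=910.735966
k∈{2,3,4} keeps every argument non-negative
  k=2: (−1)^0·910.7360/(96)·0.6416^6·0.7670^2 = +0.389382
  k=3: (−1)^1·910.7360/(36)·0.6416^4·0.7670^4 = -1.483976
  k=4: (−1)^2·910.7360/(96)·0.6416^2·0.7670^6 = +0.795317
d^4_{-2,0}(1.7484) = +0.389382 -1.483976 +0.795317 = -0.299277
|D^4_{-2,0}|² = |d^4_{-2,0}(β)|² = (-0.299277)² = 0.089567 (the z-rotation phases have unit modulus)

P=0.0896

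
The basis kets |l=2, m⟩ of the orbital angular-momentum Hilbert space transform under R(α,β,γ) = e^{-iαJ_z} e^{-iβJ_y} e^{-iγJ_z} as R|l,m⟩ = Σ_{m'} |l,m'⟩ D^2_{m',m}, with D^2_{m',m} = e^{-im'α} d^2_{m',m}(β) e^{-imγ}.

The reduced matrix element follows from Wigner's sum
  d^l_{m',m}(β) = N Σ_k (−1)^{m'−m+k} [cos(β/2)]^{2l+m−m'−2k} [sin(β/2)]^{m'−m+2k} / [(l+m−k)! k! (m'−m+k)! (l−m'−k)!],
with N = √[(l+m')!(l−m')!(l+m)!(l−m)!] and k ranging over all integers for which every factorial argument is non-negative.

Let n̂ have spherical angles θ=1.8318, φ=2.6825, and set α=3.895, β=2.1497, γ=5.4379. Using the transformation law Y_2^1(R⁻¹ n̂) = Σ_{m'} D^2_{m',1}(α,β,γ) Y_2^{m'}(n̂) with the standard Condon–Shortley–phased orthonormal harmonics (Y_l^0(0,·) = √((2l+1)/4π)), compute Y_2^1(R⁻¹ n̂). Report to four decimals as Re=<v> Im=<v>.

Re=-0.2288 Im=0.1895

Need the full column D^2_{m',1} for m'=−2..2 at α=3.895, β=2.1497, γ=5.4379.
cos(β/2)=0.475864, sin(β/2)=0.879519
d^2_{-2,1}: single k=3 term ⇒ +0.647513;  D = -0.455982+0.459732i
d^2_{-1,1}: k∈[2..3] ⇒ +0.525506 -0.598385 = -0.072879;  D = -0.002033+0.072851i
d^2_{0,1}: k∈[1..2] ⇒ +0.232151 -0.793038 = -0.560887;  D = -0.372159-0.419634i
d^2_{1,1}: k∈[0..1] ⇒ +0.051278 -0.525506 = -0.474228;  D = +0.472227+0.043510i
d^2_{2,1}: single k=0 term ⇒ -0.189550;  D = -0.149565+0.116445i
Y_2^{m'}(θ=1.8318,φ=2.6825) and Σ D·Y over m':
  (-0.4560+0.4597i)·(+0.2189+0.2865i)  (-0.0020+0.0729i)·(+0.1727+0.0853i)  (-0.3722-0.4196i)·(-0.2524+0.0000i)  (+0.4722+0.0435i)·(-0.1727+0.0853i)  (-0.1496+0.1164i)·(+0.2189-0.2865i)
Y_2^1(R⁻¹ n̂) = -0.228812+0.189485i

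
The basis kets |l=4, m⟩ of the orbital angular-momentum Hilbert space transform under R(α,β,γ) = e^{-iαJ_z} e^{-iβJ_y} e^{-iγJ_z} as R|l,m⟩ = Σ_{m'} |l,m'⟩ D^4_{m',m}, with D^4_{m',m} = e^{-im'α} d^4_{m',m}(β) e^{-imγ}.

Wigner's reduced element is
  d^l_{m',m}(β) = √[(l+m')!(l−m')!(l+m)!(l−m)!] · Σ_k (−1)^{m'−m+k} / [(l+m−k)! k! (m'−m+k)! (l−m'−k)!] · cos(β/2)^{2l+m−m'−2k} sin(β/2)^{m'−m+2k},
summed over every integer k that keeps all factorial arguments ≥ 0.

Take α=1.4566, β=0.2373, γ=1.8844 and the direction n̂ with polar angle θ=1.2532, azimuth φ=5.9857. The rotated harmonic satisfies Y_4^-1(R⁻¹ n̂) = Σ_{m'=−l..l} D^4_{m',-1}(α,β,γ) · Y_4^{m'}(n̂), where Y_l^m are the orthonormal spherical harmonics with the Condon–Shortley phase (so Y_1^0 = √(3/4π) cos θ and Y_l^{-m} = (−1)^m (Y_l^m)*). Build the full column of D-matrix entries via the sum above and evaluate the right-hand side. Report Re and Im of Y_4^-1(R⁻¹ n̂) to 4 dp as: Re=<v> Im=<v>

Re=0.2547 Im=0.1621

Need the full column D^4_{m',-1} for m'=−4..4 at α=1.4566, β=0.2373, γ=1.8844.
cos(β/2)=0.992969, sin(β/2)=0.118372
d^4_{-4,-1}: single k=3 term ⇒ +0.011982;  D = +0.001710+0.011859i
d^4_{-3,-1}: k∈[2..3] ⇒ +0.106606 -0.002525 = +0.104081;  D = +0.104037-0.003016i
d^4_{-2,-1}: k∈[1..3] ⇒ +0.478008 -0.033965 +0.000322 = +0.444365;  D = +0.037819-0.442753i
d^4_{-1,-1}: k∈[0..3] ⇒ +0.945119 -0.201467 +0.005726 -0.000027 = +0.749352;  D = -0.734503-0.148438i
d^4_{0,-1}: k∈[0..3] ⇒ -0.503865 +0.042963 -0.000611 +0.000001 = -0.461511;  D = +0.142371-0.439003i
d^4_{1,-1}: k∈[0..3] ⇒ +0.134311 -0.005726 +0.000041 -0.000000 = +0.128626;  D = +0.117034+0.053363i
d^4_{2,-1}: k∈[0..2] ⇒ -0.022643 +0.000483 -0.000001 = -0.022162;  D = -0.011432+0.018986i
d^4_{3,-1}: k∈[0..1] ⇒ +0.002525 -0.000022 = +0.002503;  D = -0.001984-0.001527i
d^4_{4,-1}: single k=0 term ⇒ -0.000170;  D = +0.000119-0.000122i
Y_4^{m'}(θ=1.2532,φ=5.9857) and Σ D·Y over m':
  (+0.0017+0.0119i)·(+0.1340+0.3346i)  (+0.1040-0.0030i)·(+0.2103+0.2609i)  (+0.0378-0.4428i)·(-0.0793-0.0537i)  (-0.7345-0.1484i)·(-0.3110-0.0953i)  (+0.1424-0.4390i)·(+0.0431+0.0000i)  (+0.1170+0.0534i)·(+0.3110-0.0953i)  (-0.0114+0.0190i)·(-0.0793+0.0537i)  (-0.0020-0.0015i)·(-0.2103+0.2609i)  (+0.0001-0.0001i)·(+0.1340-0.3346i)
Y_4^-1(R⁻¹ n̂) = +0.254685+0.162103i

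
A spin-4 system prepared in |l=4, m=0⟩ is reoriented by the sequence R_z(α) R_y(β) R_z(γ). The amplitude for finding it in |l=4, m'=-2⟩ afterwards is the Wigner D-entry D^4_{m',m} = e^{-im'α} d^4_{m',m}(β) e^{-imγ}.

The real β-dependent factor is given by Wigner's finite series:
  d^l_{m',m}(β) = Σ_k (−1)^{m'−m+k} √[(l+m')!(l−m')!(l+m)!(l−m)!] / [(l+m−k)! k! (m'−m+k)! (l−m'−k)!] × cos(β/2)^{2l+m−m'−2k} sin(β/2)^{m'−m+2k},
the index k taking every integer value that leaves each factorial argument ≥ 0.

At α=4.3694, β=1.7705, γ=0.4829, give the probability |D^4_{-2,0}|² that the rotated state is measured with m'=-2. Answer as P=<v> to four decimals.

P=0.0757

D^4_{-2,0}(4.3694,1.7705,0.4829) = e^{-i·-2·4.3694}·d^4_{-2,0}(1.7705)·e^{-i·0·0.4829}. Compute d first:
c=cos(1.7705/2)=0.633096, s=sin(1.7705/2)=0.774073; N=√[2·720·24·24]=910.735966
Admissible k: 2..4 (factorial args all ≥0)
  k=2: (−1)^0·910.7360/(96)·0.6331^6·0.7741^2 = +0.366018
  k=3: (−1)^1·910.7360/(36)·0.6331^4·0.7741^4 = -1.459139
  k=4: (−1)^2·910.7360/(96)·0.6331^2·0.7741^6 = +0.817999
d^4_{-2,0}(1.7705) = +0.366018 -1.459139 +0.817999 = -0.275121
|D^4_{-2,0}|² = |d^4_{-2,0}(β)|² = (-0.275121)² = 0.075692 (the z-rotation phases have unit modulus)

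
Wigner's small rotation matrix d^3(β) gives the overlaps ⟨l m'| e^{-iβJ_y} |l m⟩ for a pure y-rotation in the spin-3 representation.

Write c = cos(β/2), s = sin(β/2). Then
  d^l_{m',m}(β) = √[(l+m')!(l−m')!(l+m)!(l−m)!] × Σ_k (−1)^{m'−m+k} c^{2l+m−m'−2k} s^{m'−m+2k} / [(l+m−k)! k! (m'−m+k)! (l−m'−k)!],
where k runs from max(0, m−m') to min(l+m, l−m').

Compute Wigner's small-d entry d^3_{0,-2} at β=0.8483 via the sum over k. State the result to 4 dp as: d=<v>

d^3_{0,-2}(β=0.8483) via Wigner's sum:
Half-angle: c=0.911389, s=0.411546. N=√(6·6·1·120)=65.726707
The bounds max(0,m−m')=0 and min(l+m,l−m')=1 give 2 terms
  k=0: (−1)^2·65.7267/(12)·0.9114^4·0.4115^2 = +0.640048
  k=1: (−1)^3·65.7267/(12)·0.9114^2·0.4115^4 = -0.130510
d^3_{0,-2}(0.8483) = +0.640048 -0.130510 = +0.509539

d=0.5095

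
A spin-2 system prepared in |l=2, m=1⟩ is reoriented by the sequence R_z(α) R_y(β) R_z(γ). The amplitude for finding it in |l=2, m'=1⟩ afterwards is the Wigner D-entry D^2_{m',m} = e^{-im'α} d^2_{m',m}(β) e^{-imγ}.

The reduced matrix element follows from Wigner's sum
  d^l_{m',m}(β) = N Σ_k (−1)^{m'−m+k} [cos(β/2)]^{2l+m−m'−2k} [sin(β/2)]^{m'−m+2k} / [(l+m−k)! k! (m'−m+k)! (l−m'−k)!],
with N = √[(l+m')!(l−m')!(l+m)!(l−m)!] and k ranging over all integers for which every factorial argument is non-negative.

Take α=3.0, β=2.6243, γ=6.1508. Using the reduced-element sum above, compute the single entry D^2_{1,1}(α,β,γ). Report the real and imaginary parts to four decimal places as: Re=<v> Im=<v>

Re=0.1725 Im=0.0485

First d^2_{1,1}(β=2.6243), then the phase factors e^{-i(1)α} and e^{-i(1)γ}:
With c≡cos(β/2)=0.255772 and s≡sin(β/2)=0.966737, N=[6·1·6·1]^{1/2}=6.000000
Admissible k: 0..1 (factorial args all ≥0)
  k=0: (−1)^0·6.0000/(6)·0.2558^4·0.9667^0 = +0.004280
  k=1: (−1)^1·6.0000/(2)·0.2558^2·0.9667^2 = -0.183419
d^2_{1,1}(2.6243) = +0.004280 -0.183419 = -0.179139
Phases: e^{-i·(1)·3.0}=-0.989992-0.141120i, e^{-i·(1)·6.1508}=+0.991250+0.131999i ⇒ D=+0.172458+0.048469i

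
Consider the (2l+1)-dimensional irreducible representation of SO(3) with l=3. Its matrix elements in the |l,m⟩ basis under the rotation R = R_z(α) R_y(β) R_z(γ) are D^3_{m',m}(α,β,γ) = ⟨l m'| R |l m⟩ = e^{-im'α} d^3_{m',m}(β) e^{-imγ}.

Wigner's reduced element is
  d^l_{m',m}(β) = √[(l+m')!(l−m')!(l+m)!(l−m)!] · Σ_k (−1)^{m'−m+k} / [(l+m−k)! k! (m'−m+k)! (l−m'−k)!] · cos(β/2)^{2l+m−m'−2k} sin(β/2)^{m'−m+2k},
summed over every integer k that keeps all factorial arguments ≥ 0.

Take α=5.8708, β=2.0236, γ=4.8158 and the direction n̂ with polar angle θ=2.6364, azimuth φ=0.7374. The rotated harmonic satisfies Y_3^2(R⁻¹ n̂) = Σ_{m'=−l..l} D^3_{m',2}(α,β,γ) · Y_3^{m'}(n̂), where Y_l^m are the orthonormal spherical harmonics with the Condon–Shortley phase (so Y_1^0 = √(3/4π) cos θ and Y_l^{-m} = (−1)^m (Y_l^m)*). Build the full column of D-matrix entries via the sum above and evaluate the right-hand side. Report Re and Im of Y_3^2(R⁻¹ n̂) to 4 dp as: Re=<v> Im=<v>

Re=-0.2385 Im=-0.3122

Need the full column D^3_{m',2} for m'=−3..3 at α=5.8708, β=2.0236, γ=4.8158.
cos(β/2)=0.530336, sin(β/2)=0.847788
d^3_{-3,2}: single k=5 term ⇒ +0.568934;  D = -0.071958+0.564366i
d^3_{-2,2}: k∈[4..5] ⇒ +0.726474 -0.371298 = +0.355176;  D = -0.182366+0.304783i
d^3_{-1,2}: k∈[3..4] ⇒ +0.574836 -0.734491 = -0.159655;  D = +0.130014-0.092662i
d^3_{0,2}: k∈[2..3] ⇒ +0.311414 -0.795813 = -0.484399;  D = +0.474075-0.099472i
d^3_{1,2}: k∈[1..2] ⇒ +0.112471 -0.574836 = -0.462365;  D = +0.452630+0.094377i
d^3_{2,2}: k∈[0..1] ⇒ +0.022249 -0.284281 = -0.262032;  D = +0.213574+0.151812i
d^3_{3,2}: single k=0 term ⇒ -0.087120;  D = +0.044826+0.074703i
Y_3^{m'}(θ=2.6364,φ=0.7374) and Σ D·Y over m':
  (-0.0720+0.5644i)·(-0.0283-0.0379i)  (-0.1824+0.3048i)·(-0.0201+0.2085i)  (+0.1300-0.0927i)·(+0.3275-0.2975i)  (+0.4741-0.0995i)·(-0.2707+0.0000i)  (+0.4526+0.0944i)·(-0.3275-0.2975i)  (+0.2136+0.1518i)·(-0.0201-0.2085i)  (+0.0448+0.0747i)·(+0.0283-0.0379i)
Y_3^2(R⁻¹ n̂) = -0.238467-0.312226i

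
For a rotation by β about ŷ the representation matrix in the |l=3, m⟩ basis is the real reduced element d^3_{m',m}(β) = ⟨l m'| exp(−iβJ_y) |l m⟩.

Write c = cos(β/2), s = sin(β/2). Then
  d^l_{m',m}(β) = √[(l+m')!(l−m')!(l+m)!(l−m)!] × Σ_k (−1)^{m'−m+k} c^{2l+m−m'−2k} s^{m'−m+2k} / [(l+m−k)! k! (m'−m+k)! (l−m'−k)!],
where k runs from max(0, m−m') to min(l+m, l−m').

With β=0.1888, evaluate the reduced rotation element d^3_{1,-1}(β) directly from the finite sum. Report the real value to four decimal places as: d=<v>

d^3_{1,-1}(β=0.1888) via Wigner's sum:
With c≡cos(β/2)=0.995548 and s≡sin(β/2)=0.094260, N=[24·2·2·24]^{1/2}=48.000000
k∈{0,1,2} keeps every argument non-negative
  k=0: (−1)^2·48.0000/(8)·0.9955^4·0.0943^2 = +0.052366
  k=1: (−1)^3·48.0000/(6)·0.9955^2·0.0943^4 = -0.000626
  k=2: (−1)^4·48.0000/(48)·0.9955^0·0.0943^6 = +0.000001
d^3_{1,-1}(0.1888) = +0.052366 -0.000626 +0.000001 = +0.051741

d=0.0517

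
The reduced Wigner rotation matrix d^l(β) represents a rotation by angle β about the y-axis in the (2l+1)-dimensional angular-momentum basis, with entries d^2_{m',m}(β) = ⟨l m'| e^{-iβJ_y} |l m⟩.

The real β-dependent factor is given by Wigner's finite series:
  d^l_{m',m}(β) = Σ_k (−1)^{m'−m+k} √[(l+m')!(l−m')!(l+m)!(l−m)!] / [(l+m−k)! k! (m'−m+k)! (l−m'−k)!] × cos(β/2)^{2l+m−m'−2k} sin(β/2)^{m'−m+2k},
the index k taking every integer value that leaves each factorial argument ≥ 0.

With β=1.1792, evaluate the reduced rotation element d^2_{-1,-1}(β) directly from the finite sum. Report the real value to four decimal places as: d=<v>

d^2_{-1,-1}(β=1.1792) via Wigner's sum:
c=cos(1.1792/2)=0.831163, s=sin(1.1792/2)=0.556029; N=√[1·6·1·6]=6.000000
k∈{0,1} keeps every argument non-negative
  k=0: (−1)^0·6.0000/(6)·0.8312^4·0.5560^0 = +0.477249
  k=1: (−1)^1·6.0000/(2)·0.8312^2·0.5560^2 = -0.640749
d^2_{-1,-1}(1.1792) = +0.477249 -0.640749 = -0.163500

d=-0.1635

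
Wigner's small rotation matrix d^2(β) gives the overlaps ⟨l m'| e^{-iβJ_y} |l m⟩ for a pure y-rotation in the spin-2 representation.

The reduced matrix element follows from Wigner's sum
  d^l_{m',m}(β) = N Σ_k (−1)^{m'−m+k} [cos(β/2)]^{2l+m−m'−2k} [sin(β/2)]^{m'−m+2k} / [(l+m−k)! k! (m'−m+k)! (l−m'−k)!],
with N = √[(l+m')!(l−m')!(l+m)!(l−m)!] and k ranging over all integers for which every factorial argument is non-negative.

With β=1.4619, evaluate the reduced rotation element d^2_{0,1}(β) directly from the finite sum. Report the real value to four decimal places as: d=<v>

d^2_{0,1}(β=1.4619) via Wigner's sum:
Half-angle: c=0.744541, s=0.667577. N=√(2·2·6·1)=4.898979
The bounds max(0,m−m')=1 and min(l+m,l−m')=2 give 2 terms
  k=1: (−1)^0·4.8990/(2)·0.7445^3·0.6676^1 = +0.674904
  k=2: (−1)^1·4.8990/(2)·0.7445^1·0.6676^3 = -0.542586
d^2_{0,1}(1.4619) = +0.674904 -0.542586 = +0.132318

d=0.1323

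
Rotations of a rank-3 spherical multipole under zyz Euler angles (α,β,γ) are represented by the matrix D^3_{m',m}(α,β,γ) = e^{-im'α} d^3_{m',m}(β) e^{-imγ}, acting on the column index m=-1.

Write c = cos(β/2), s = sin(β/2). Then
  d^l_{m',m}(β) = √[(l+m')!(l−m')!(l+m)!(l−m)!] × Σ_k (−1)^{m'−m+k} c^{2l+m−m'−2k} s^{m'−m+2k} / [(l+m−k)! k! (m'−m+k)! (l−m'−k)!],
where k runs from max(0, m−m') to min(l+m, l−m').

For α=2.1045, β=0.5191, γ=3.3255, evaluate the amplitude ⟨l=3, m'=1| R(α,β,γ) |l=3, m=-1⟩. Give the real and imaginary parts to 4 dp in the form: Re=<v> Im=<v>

D^3_{1,-1}(2.1045,0.5191,3.3255) = e^{-i·1·2.1045}·d^3_{1,-1}(0.5191)·e^{-i·-1·3.3255}. Compute d first:
With c≡cos(β/2)=0.966506 and s≡sin(β/2)=0.256646, N=[24·2·2·24]^{1/2}=48.000000
k∈{0,1,2} keeps every argument non-negative
  k=0: (−1)^2·48.0000/(8)·0.9665^4·0.2566^2 = +0.344855
  k=1: (−1)^3·48.0000/(6)·0.9665^2·0.2566^4 = -0.032422
  k=2: (−1)^4·48.0000/(48)·0.9665^0·0.2566^6 = +0.000286
d^3_{1,-1}(0.5191) = +0.344855 -0.032422 +0.000286 = +0.312719
Phases: e^{-i·(1)·2.1045}=-0.508725-0.860929i, e^{-i·(-1)·3.3255}=-0.983137-0.182872i ⇒ D=+0.107171+0.293782i

Re=0.1072 Im=0.2938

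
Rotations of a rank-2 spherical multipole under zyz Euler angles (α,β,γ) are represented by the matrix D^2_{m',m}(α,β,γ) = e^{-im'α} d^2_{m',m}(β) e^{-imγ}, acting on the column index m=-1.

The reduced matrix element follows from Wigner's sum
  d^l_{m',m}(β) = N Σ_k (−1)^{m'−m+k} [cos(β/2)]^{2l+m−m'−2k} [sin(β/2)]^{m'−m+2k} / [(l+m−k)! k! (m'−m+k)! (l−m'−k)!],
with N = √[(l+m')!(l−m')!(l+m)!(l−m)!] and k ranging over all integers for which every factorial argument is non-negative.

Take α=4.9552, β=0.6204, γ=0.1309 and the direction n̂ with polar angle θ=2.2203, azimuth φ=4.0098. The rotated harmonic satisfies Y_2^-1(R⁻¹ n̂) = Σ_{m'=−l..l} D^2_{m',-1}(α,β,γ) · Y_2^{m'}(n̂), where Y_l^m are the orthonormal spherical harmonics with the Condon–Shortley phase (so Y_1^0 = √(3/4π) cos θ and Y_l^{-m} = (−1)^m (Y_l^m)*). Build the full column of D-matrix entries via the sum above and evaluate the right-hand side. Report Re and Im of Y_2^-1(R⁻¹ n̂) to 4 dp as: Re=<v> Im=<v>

Need the full column D^2_{m',-1} for m'=−2..2 at α=4.9552, β=0.6204, γ=0.1309.
cos(β/2)=0.952273, sin(β/2)=0.305249
d^2_{-2,-1}: single k=1 term ⇒ +0.527191;  D = -0.430132-0.304822i
d^2_{-1,-1}: k∈[0..1] ⇒ +0.822328 -0.253485 = +0.568843;  D = +0.207669-0.529581i
d^2_{0,-1}: k∈[0..1] ⇒ -0.645675 +0.066344 = -0.579331;  D = -0.574375-0.075618i
d^2_{1,-1}: k∈[0..1] ⇒ +0.253485 -0.008682 = +0.244803;  D = +0.027339+0.243272i
d^2_{2,-1}: single k=0 term ⇒ -0.054169;  D = +0.050797-0.018815i
Y_2^{m'}(θ=2.2203,φ=4.0098) and Σ D·Y over m':
  (-0.4301-0.3048i)·(-0.0404-0.2416i)  (+0.2077-0.5296i)·(+0.2404-0.2840i)  (-0.5744-0.0756i)·(+0.0307+0.0000i)  (+0.0273+0.2433i)·(-0.2404-0.2840i)  (+0.0508-0.0188i)·(-0.0404+0.2416i)
Y_2^-1(R⁻¹ n̂) = -0.109362-0.125606i

Re=-0.1094 Im=-0.1256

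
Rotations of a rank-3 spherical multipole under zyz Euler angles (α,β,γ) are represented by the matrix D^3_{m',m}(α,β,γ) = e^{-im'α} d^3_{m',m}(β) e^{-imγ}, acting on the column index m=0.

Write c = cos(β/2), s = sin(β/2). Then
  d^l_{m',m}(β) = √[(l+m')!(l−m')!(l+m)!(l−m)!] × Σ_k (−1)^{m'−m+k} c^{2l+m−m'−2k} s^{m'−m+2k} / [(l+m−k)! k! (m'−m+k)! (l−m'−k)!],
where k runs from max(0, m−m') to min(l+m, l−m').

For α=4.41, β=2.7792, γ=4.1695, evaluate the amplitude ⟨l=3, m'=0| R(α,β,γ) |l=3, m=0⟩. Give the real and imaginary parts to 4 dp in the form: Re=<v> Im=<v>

First d^3_{0,0}(β=2.7792), then the phase factors e^{-i(0)α} and e^{-i(0)γ}:
Half-angle: c=0.180206, s=0.983629. N=√(6·6·6·6)=36.000000
The bounds max(0,m−m')=0 and min(l+m,l−m')=3 give 4 terms
  k=0: (−1)^0·36.0000/(36)·0.1802^6·0.9836^0 = +0.000034
  k=1: (−1)^1·36.0000/(4)·0.1802^4·0.9836^2 = -0.009183
  k=2: (−1)^2·36.0000/(4)·0.1802^2·0.9836^4 = +0.273595
  k=3: (−1)^3·36.0000/(36)·0.1802^0·0.9836^6 = -0.905706
d^3_{0,0}(2.7792) = +0.000034 -0.009183 +0.273595 -0.905706 = -0.641260
Phases: e^{-i·(0)·4.41}=+1.000000+0.000000i, e^{-i·(0)·4.1695}=+1.000000+0.000000i ⇒ D=-0.641260+0.000000i

Re=-0.6413 Im=0.0000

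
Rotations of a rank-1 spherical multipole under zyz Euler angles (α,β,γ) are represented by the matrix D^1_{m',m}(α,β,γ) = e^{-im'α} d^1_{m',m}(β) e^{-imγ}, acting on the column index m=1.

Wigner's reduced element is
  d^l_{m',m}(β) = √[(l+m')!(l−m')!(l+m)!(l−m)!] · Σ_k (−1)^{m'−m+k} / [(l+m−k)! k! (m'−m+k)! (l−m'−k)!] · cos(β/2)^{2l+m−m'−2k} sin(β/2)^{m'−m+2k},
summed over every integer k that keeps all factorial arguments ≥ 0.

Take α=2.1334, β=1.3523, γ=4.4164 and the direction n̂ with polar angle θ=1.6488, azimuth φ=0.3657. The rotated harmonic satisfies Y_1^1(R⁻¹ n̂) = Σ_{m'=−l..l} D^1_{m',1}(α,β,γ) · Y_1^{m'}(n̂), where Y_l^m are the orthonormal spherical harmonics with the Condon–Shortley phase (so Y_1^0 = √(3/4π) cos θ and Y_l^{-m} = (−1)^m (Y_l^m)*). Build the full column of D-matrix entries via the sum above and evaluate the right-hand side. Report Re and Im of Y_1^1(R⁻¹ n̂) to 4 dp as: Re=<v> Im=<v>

Need the full column D^1_{m',1} for m'=−1..1 at α=2.1334, β=1.3523, γ=4.4164.
cos(β/2)=0.779988, sin(β/2)=0.625795
d^1_{-1,1}: single k=2 term ⇒ +0.391619;  D = -0.255924-0.296426i
d^1_{0,1}: single k=1 term ⇒ +0.690295;  D = -0.201349+0.660277i
d^1_{1,1}: single k=0 term ⇒ +0.608381;  D = +0.586886-0.160288i
Y_1^{m'}(θ=1.6488,φ=0.3657) and Σ D·Y over m':
  (-0.2559-0.2964i)·(+0.3217-0.1232i)  (-0.2013+0.6603i)·(-0.0381+0.0000i)  (+0.5869-0.1603i)·(-0.3217-0.1232i)
Y_1^1(R⁻¹ n̂) = -0.319693-0.109696i

Re=-0.3197 Im=-0.1097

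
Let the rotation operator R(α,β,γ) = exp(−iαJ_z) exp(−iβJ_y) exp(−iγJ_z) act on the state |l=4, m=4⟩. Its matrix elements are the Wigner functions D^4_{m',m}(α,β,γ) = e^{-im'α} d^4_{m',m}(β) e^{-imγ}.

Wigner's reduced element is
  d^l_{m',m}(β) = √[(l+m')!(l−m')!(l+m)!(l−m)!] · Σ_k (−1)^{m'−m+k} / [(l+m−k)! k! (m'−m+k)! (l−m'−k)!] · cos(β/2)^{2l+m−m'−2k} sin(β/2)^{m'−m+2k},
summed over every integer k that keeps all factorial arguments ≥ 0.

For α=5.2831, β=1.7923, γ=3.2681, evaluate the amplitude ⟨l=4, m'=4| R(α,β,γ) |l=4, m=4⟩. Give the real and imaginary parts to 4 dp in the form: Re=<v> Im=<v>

Re=-0.0217 Im=-0.0080

Split into d^4_{4,4}(β=1.7923) × two z-phases.
c=cos(1.7923/2)=0.624621, s=sin(1.7923/2)=0.780928; N=√[40320·1·40320·1]=40320.000000
k: max(0,(4)−(4))=0 … min(4+(4),4−(4))=0
  k=0: (−1)^0·40320.0000/(40320)·0.6246^8·0.7809^0 = +0.023170
d^4_{4,4}(1.7923) = +0.023170
Attach z-rotation phases: D = e^{-i(4)(5.2831)}·(+0.023170)·e^{-i(4)(3.2681)} = -0.021744-0.008004i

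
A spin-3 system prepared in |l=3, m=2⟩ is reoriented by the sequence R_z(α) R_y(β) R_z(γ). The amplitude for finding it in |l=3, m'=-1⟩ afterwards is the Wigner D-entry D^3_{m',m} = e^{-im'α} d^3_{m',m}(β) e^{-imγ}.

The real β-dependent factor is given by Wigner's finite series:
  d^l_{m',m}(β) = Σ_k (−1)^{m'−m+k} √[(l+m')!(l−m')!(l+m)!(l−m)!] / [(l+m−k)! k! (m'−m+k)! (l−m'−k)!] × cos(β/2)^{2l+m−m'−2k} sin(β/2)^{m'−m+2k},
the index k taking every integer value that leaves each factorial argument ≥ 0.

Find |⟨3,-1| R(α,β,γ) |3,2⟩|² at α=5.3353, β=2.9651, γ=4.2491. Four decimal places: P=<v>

P=0.0724

D^3_{-1,2}(5.3353,2.9651,4.2491) = e^{-i·-1·5.3353}·d^3_{-1,2}(2.9651)·e^{-i·2·4.2491}. Compute d first:
With c≡cos(β/2)=0.088132 and s≡sin(β/2)=0.996109, N=[2·24·120·1]^{1/2}=75.894664
Admissible k: 3..4 (factorial args all ≥0)
  k=3: (−1)^0·75.8947/(12)·0.0881^3·0.9961^3 = +0.004279
  k=4: (−1)^1·75.8947/(24)·0.0881^1·0.9961^5 = -0.273317
d^3_{-1,2}(2.9651) = +0.004279 -0.273317 = -0.269038
|D^3_{-1,2}|² = |d^3_{-1,2}(β)|² = (-0.269038)² = 0.072381 (the z-rotation phases have unit modulus)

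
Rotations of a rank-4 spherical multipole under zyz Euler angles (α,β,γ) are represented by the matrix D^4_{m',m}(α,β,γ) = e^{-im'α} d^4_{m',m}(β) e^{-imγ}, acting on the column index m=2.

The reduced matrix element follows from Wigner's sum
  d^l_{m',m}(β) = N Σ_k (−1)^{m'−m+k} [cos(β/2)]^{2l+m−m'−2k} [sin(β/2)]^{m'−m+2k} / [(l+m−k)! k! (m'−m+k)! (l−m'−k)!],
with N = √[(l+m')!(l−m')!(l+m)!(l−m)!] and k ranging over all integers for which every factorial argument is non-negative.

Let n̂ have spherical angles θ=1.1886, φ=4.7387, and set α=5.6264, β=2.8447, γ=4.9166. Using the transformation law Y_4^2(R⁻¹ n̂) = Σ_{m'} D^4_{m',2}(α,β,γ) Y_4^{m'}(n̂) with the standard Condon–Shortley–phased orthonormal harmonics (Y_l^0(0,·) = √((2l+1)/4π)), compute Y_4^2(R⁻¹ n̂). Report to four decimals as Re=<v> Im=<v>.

Re=0.0808 Im=0.2317

Need the full column D^4_{m',2} for m'=−4..4 at α=5.6264, β=2.8447, γ=4.9166.
cos(β/2)=0.147902, sin(β/2)=0.989002
d^4_{-4,2}: single k=6 term ⇒ +0.108320;  D = +0.107712+0.011464i
d^4_{-3,2}: k∈[5..6] ⇒ +0.034363 -0.512174 = -0.477811;  D = -0.345407-0.330148i
d^4_{-2,2}: k∈[4..6] ⇒ +0.006867 -0.245647 +0.915330 = +0.676550;  D = +0.101903+0.668832i
d^4_{-1,2}: k∈[3..5] ⇒ +0.000968 -0.064940 +0.580751 = +0.516779;  D = -0.250288+0.452125i
d^4_{0,2}: k∈[2..4] ⇒ +0.000097 -0.011582 +0.194201 = +0.182716;  D = -0.167688+0.072568i
d^4_{1,2}: k∈[1..3] ⇒ +0.000006 -0.001452 +0.043293 = +0.041847;  D = -0.040563-0.010287i
d^4_{2,2}: k∈[0..2] ⇒ +0.000000 -0.000123 +0.006867 = +0.006744;  D = -0.004165-0.005305i
d^4_{3,2}: k∈[0..1] ⇒ -0.000006 +0.000768 = +0.000763;  D = -0.000007-0.000763i
d^4_{4,2}: single k=0 term ⇒ +0.000054;  D = +0.000033-0.000043i
Y_4^{m'}(θ=1.1886,φ=4.7387) and Σ D·Y over m':
  (+0.1077+0.0115i)·(+0.3262-0.0345i)  (-0.3454-0.3301i)·(-0.0294-0.3717i)  (+0.1019+0.6688i)·(+0.0076-0.0004i)  (-0.2503+0.4521i)·(-0.0087-0.3316i)  (-0.1677+0.0726i)·(-0.0524+0.0000i)  (-0.0406-0.0103i)·(+0.0087-0.3316i)  (-0.0042-0.0053i)·(+0.0076+0.0004i)  (-0.0000-0.0008i)·(+0.0294-0.3717i)  (+0.0000-0.0000i)·(+0.3262+0.0345i)
Y_4^2(R⁻¹ n̂) = +0.080839+0.231688i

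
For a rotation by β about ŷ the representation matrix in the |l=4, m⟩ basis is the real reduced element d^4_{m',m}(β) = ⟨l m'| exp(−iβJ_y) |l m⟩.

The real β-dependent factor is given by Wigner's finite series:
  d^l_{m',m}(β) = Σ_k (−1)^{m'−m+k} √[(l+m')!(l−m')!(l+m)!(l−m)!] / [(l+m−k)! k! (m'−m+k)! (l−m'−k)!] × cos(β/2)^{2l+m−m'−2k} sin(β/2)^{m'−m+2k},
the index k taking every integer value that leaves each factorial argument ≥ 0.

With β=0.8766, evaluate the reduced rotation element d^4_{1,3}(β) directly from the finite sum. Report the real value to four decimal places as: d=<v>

d=0.4994

d^4_{1,3}(β=0.8766) via Wigner's sum:
Half-angle: c=0.905474, s=0.424401. N=√(120·6·5040·1)=1904.940944
k∈{2,3} keeps every argument non-negative
  k=2: (−1)^0·1904.9409/(240)·0.9055^6·0.4244^2 = +0.787916
  k=3: (−1)^1·1904.9409/(144)·0.9055^4·0.4244^4 = -0.288488
d^4_{1,3}(0.8766) = +0.787916 -0.288488 = +0.499427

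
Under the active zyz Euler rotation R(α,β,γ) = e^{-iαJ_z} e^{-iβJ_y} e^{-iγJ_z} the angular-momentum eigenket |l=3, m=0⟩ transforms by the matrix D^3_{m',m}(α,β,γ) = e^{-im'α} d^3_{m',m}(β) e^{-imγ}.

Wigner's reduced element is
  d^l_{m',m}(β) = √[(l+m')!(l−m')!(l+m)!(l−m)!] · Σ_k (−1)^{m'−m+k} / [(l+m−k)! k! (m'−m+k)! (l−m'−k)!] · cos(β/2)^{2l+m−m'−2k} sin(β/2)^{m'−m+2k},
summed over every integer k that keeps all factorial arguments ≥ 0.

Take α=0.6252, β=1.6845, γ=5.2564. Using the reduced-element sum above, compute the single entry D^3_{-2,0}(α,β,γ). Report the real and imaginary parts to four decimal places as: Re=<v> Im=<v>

First d^3_{-2,0}(β=1.6845), then the phase factors e^{-i(-2)α} and e^{-i(0)γ}:
With c≡cos(β/2)=0.665786 and s≡sin(β/2)=0.746143, N=[1·120·6·6]^{1/2}=65.726707
k∈{2,3} keeps every argument non-negative
  k=2: (−1)^0·65.7267/(12)·0.6658^4·0.7461^2 = +0.599160
  k=3: (−1)^1·65.7267/(12)·0.6658^2·0.7461^4 = -0.752520
d^3_{-2,0}(1.6845) = +0.599160 -0.752520 = -0.153360
Phases: e^{-i·(-2)·0.6252}=+0.314943+0.949111i, e^{-i·(0)·5.2564}=+1.000000+0.000000i ⇒ D=-0.048300-0.145556i

Re=-0.0483 Im=-0.1456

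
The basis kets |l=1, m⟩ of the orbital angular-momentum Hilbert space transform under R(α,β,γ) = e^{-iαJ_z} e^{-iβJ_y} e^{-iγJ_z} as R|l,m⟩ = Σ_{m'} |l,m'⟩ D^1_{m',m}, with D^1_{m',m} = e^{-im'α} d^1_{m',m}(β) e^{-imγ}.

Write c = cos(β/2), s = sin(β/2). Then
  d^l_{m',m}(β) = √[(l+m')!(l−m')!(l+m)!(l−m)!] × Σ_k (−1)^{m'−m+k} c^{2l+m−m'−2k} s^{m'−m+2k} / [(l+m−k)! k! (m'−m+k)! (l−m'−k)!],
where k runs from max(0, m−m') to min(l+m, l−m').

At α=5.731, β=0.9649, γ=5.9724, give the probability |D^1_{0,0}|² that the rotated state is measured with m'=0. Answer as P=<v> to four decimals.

P=0.3243

D^1_{0,0}(5.731,0.9649,5.9724) = e^{-i·0·5.731}·d^1_{0,0}(0.9649)·e^{-i·0·5.9724}. Compute d first:
With c≡cos(β/2)=0.885861 and s≡sin(β/2)=0.463951, N=[1·1·1·1]^{1/2}=1.000000
Admissible k: 0..1 (factorial args all ≥0)
  k=0: (−1)^0·1.0000/(1)·0.8859^2·0.4640^0 = +0.784750
  k=1: (−1)^1·1.0000/(1)·0.8859^0·0.4640^2 = -0.215250
d^1_{0,0}(0.9649) = +0.784750 -0.215250 = +0.569499
|D^1_{0,0}|² = |d^1_{0,0}(β)|² = (+0.569499)² = 0.324329 (the z-rotation phases have unit modulus)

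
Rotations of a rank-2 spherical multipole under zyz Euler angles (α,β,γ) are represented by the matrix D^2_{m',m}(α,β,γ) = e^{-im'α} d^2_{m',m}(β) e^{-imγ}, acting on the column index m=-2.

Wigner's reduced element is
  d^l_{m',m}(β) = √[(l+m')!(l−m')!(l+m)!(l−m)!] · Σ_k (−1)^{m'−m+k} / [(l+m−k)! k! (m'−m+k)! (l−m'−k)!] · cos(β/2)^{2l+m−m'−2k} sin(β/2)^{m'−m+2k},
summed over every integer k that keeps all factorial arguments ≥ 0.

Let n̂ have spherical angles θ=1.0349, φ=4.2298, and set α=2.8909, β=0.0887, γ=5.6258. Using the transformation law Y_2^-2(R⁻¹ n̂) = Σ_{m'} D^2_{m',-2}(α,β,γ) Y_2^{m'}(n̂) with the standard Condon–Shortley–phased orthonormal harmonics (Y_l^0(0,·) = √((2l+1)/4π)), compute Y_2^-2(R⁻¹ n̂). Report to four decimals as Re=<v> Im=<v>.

Re=-0.1611 Im=0.2283

Need the full column D^2_{m',-2} for m'=−2..2 at α=2.8909, β=0.0887, γ=5.6258.
cos(β/2)=0.999017, sin(β/2)=0.044335
d^2_{-2,-2}: single k=0 term ⇒ +0.996073;  D = -0.241951-0.966240i
d^2_{-1,-2}: single k=0 term ⇒ -0.088410;  D = +0.000471-0.088408i
d^2_{0,-2}: single k=0 term ⇒ +0.004805;  D = +0.001217-0.004649i
d^2_{1,-2}: single k=0 term ⇒ -0.000174;  D = +0.000085-0.000152i
d^2_{2,-2}: single k=0 term ⇒ +0.000004;  D = +0.000003-0.000003i
Y_2^{m'}(θ=1.0349,φ=4.2298) and Σ D·Y over m':
  (-0.2420-0.9662i)·(-0.1626-0.2348i)  (+0.0005-0.0884i)·(-0.1574+0.3004i)  (+0.0012-0.0046i)·(-0.0687+0.0000i)  (+0.0001-0.0002i)·(+0.1574+0.3004i)  (+0.0000-0.0000i)·(-0.1626+0.2348i)
Y_2^-2(R⁻¹ n̂) = -0.161055+0.228258i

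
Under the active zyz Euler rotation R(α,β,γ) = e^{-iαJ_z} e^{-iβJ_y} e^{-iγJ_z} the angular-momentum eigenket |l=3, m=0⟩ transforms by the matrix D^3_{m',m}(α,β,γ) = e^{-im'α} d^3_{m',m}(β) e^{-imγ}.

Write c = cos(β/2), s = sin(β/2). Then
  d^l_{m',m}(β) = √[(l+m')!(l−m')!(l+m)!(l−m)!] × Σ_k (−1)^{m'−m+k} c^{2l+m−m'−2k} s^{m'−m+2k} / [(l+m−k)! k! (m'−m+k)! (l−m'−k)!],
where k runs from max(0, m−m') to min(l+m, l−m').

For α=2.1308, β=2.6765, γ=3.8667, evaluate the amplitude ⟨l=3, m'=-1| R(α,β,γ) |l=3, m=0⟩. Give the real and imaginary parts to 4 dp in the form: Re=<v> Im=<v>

Re=-0.3089 Im=0.4927

Split into d^3_{-1,0}(β=2.6765) × two z-phases.
c=cos(2.6765/2)=0.230456, s=sin(2.6765/2)=0.973083; N=√[2·24·6·6]=41.569219
The bounds max(0,m−m')=1 and min(l+m,l−m')=3 give 3 terms
  k=1: (−1)^0·41.5692/(12)·0.2305^5·0.9731^1 = +0.002191
  k=2: (−1)^1·41.5692/(4)·0.2305^3·0.9731^3 = -0.117199
  k=3: (−1)^2·41.5692/(12)·0.2305^1·0.9731^5 = +0.696510
d^3_{-1,0}(2.6765) = +0.002191 -0.117199 +0.696510 = +0.581502
Attach z-rotation phases: D = e^{-i(-1)(2.1308)}·(+0.581502)·e^{-i(0)(3.8667)} = -0.308888+0.492679i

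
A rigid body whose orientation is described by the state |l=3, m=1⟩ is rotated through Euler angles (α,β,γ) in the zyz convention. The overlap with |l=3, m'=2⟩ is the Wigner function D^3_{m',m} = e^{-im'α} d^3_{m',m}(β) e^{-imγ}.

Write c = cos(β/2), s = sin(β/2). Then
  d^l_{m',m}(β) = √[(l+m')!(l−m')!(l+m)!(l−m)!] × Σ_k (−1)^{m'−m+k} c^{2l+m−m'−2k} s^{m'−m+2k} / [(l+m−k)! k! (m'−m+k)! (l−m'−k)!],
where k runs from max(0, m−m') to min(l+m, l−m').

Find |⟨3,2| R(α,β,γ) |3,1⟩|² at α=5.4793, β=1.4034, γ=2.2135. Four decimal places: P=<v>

P=0.0517

Split into d^3_{2,1}(β=1.4034) × two z-phases.
With c≡cos(β/2)=0.763746 and s≡sin(β/2)=0.645517, N=[120·1·24·2]^{1/2}=75.894664
Admissible k: 0..1 (factorial args all ≥0)
  k=0: (−1)^1·75.8947/(24)·0.7637^5·0.6455^1 = -0.530459
  k=1: (−1)^2·75.8947/(12)·0.7637^3·0.6455^3 = +0.757879
d^3_{2,1}(1.4034) = -0.530459 +0.757879 = +0.227419
|D^3_{2,1}|² = |d^3_{2,1}(β)|² = (+0.227419)² = 0.051720 (the z-rotation phases have unit modulus)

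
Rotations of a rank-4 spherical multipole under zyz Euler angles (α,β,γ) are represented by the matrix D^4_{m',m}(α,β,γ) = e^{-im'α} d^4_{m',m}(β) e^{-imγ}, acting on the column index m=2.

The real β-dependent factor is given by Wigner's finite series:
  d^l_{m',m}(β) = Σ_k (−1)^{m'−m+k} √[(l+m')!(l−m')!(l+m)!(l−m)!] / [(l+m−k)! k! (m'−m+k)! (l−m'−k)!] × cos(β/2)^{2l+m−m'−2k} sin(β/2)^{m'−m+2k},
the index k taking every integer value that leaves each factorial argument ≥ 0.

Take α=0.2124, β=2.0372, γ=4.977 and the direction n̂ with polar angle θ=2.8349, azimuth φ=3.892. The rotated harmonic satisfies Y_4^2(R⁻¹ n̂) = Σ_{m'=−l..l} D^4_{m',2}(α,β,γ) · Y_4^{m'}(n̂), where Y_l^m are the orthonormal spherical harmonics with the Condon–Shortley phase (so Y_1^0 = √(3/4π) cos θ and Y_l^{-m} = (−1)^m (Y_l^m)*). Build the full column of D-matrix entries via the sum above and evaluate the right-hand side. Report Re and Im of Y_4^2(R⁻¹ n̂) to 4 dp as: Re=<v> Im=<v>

Need the full column D^4_{m',2} for m'=−4..4 at α=0.2124, β=2.0372, γ=4.977.
cos(β/2)=0.524558, sin(β/2)=0.851374
d^4_{-4,2}: single k=6 term ⇒ +0.554486;  D = -0.526272-0.174622i
d^4_{-3,2}: k∈[5..6] ⇒ +0.724719 -0.636359 = +0.088360;  D = -0.087846-0.009522i
d^4_{-2,2}: k∈[4..6] ⇒ +0.596690 -1.257456 +0.276036 = -0.384730;  D = +0.382634-0.040101i
d^4_{-1,2}: k∈[3..5] ⇒ +0.346614 -1.369591 +0.721563 = -0.301414;  D = +0.286412-0.093905i
d^4_{0,2}: k∈[2..4] ⇒ +0.143260 -1.006347 +0.994106 = +0.131019;  D = -0.113096+0.066146i
d^4_{1,2}: k∈[1..3] ⇒ +0.039474 -0.519921 +0.913061 = +0.432614;  D = -0.318998+0.292224i
d^4_{2,2}: k∈[0..2] ⇒ +0.005733 -0.181211 +0.596690 = +0.421212;  D = -0.243632+0.343603i
d^4_{3,2}: k∈[0..1] ⇒ -0.034813 +0.275116 = +0.240303;  D = -0.094546+0.220923i
d^4_{4,2}: single k=0 term ⇒ +0.079907;  D = -0.015246+0.078439i
Y_4^{m'}(θ=2.8349,φ=3.892) and Σ D·Y over m':
  (-0.5263-0.1746i)·(-0.0036-0.0005i)  (-0.0878-0.0095i)·(-0.0207-0.0255i)  (+0.3826-0.0401i)·(+0.0114-0.1631i)  (+0.2864-0.0939i)·(+0.3348-0.3122i)  (-0.1131+0.0661i)·(+0.4914+0.0000i)  (-0.3190+0.2922i)·(-0.3348-0.3122i)  (-0.2436+0.3436i)·(+0.0114+0.1631i)  (-0.0945+0.2209i)·(+0.0207-0.0255i)  (-0.0152+0.0784i)·(-0.0036+0.0005i)
Y_4^2(R⁻¹ n̂) = +0.155155-0.175252i

Re=0.1552 Im=-0.1753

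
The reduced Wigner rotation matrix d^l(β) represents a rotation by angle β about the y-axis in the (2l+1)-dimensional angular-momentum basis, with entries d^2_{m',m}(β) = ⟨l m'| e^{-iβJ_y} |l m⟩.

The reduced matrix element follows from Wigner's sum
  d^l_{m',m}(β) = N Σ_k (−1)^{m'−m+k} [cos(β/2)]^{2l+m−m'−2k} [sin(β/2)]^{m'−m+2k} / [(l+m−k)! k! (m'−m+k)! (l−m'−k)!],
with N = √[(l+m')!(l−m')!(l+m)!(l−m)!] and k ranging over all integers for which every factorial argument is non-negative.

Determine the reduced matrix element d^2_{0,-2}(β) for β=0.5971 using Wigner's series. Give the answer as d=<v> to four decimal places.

d=0.1936

d^2_{0,-2}(β=0.5971) via Wigner's sum:
c=cos(0.5971/2)=0.955764, s=sin(0.5971/2)=0.294135; N=√[2·2·1·24]=9.797959
The bounds max(0,m−m')=0 and min(l+m,l−m')=0 give 1 term
  k=0: (−1)^2·9.7980/(4)·0.9558^2·0.2941^2 = +0.193584
d^2_{0,-2}(0.5971) = +0.193584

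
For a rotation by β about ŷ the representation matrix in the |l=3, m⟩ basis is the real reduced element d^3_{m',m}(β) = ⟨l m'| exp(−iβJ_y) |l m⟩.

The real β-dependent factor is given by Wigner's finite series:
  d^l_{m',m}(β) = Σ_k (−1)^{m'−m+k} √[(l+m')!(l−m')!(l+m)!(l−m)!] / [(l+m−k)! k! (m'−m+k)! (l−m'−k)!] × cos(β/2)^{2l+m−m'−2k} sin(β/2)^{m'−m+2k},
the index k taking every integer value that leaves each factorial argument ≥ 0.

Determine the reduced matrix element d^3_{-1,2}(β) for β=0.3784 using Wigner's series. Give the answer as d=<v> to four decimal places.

d^3_{-1,2}(β=0.3784) via Wigner's sum:
c=cos(0.3784/2)=0.982155, s=sin(0.3784/2)=0.188073; N=√[2·24·120·1]=75.894664
k∈{3,4} keeps every argument non-negative
  k=3: (−1)^0·75.8947/(12)·0.9822^3·0.1881^3 = +0.039861
  k=4: (−1)^1·75.8947/(24)·0.9822^1·0.1881^5 = -0.000731
d^3_{-1,2}(0.3784) = +0.039861 -0.000731 = +0.039130

d=0.0391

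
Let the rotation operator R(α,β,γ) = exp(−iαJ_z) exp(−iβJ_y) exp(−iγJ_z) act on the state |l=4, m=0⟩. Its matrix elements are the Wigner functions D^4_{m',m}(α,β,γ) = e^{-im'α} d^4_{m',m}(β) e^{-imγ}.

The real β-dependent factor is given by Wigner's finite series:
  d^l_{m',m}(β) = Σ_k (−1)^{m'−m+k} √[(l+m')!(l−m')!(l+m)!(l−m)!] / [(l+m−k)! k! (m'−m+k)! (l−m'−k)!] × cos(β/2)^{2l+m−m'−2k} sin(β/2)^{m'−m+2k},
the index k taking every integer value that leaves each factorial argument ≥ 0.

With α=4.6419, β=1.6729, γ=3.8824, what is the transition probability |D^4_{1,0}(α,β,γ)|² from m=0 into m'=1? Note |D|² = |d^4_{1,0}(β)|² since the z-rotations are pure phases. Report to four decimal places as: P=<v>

P=0.0275

D^4_{1,0}(4.6419,1.6729,3.8824) = e^{-i·1·4.6419}·d^4_{1,0}(1.6729)·e^{-i·0·3.8824}. Compute d first:
c=cos(1.6729/2)=0.670102, s=sin(1.6729/2)=0.742269; N=√[120·6·24·24]=643.987578
k: max(0,(0)−(1))=0 … min(4+(0),4−(1))=3
  k=0: (−1)^1·643.9876/(144)·0.6701^7·0.7423^1 = -0.201402
  k=1: (−1)^2·643.9876/(24)·0.6701^5·0.7423^3 = +1.482706
  k=2: (−1)^3·643.9876/(24)·0.6701^3·0.7423^5 = -1.819264
  k=3: (−1)^4·643.9876/(144)·0.6701^1·0.7423^7 = +0.372036
d^4_{1,0}(1.6729) = -0.201402 +1.482706 -1.819264 +0.372036 = -0.165923
|D^4_{1,0}|² = |d^4_{1,0}(β)|² = (-0.165923)² = 0.027531 (the z-rotation phases have unit modulus)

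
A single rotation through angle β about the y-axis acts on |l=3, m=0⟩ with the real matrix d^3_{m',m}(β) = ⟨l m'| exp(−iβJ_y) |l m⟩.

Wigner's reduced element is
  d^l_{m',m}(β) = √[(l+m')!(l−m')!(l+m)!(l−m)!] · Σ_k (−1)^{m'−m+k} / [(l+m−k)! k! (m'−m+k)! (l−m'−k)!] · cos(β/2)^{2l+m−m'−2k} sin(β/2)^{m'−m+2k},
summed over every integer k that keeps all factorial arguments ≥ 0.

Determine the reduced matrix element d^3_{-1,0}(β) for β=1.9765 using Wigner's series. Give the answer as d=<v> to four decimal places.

d=-0.0880

d^3_{-1,0}(β=1.9765) via Wigner's sum:
Half-angle: c=0.550152, s=0.835064. N=√(2·24·6·6)=41.569219
k: max(0,(0)−(-1))=1 … min(3+(0),3−(-1))=3
  k=1: (−1)^0·41.5692/(12)·0.5502^5·0.8351^1 = +0.145789
  k=2: (−1)^1·41.5692/(4)·0.5502^3·0.8351^3 = -1.007674
  k=3: (−1)^2·41.5692/(12)·0.5502^1·0.8351^5 = +0.773880
d^3_{-1,0}(1.9765) = +0.145789 -1.007674 +0.773880 = -0.088006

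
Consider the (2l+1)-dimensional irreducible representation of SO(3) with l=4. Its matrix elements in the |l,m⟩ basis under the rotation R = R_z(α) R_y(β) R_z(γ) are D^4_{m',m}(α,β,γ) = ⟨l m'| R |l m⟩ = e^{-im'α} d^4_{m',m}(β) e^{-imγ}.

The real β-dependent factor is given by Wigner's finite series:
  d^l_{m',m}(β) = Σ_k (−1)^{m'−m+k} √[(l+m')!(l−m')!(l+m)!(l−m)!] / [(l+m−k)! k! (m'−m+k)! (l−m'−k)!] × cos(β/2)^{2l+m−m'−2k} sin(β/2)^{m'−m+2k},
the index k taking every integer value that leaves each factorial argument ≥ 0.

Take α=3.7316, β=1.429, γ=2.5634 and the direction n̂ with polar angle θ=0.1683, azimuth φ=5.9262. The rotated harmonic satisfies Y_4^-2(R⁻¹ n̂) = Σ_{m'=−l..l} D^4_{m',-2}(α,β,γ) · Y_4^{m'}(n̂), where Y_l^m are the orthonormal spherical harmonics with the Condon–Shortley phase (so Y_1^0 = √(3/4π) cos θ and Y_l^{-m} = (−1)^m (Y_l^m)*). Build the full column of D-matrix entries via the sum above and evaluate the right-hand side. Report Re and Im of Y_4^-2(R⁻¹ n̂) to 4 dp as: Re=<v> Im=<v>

Need the full column D^4_{m',-2} for m'=−4..4 at α=3.7316, β=1.429, γ=2.5634.
cos(β/2)=0.755421, sin(β/2)=0.655240
d^4_{-4,-2}: single k=2 term ⇒ +0.422196;  D = +0.151551+0.394058i
d^4_{-3,-2}: k∈[1..2] ⇒ +0.344181 -0.776839 = -0.432658;  D = +0.353723+0.249144i
d^4_{-2,-2}: k∈[0..2] ⇒ +0.106050 -0.957450 +0.900427 = +0.049028;  D = +0.049014+0.001158i
d^4_{-1,-2}: k∈[0..2] ⇒ -0.390265 +1.468088 -0.736348 = +0.341475;  D = -0.288153+0.183228i
d^4_{0,-2}: k∈[0..2] ⇒ +0.756930 -1.518613 +0.428451 = -0.333232;  D = -0.134176+0.305025i
d^4_{1,-2}: k∈[0..2] ⇒ -0.978726 +1.104523 -0.166199 = -0.040401;  D = -0.007058-0.039780i
d^4_{2,-2}: k∈[0..2] ⇒ +0.900427 -0.541952 +0.033978 = +0.392453;  D = -0.271959-0.282945i
d^4_{3,-2}: k∈[0..1] ⇒ -0.584458 +0.146573 = -0.437885;  D = -0.427786-0.093501i
d^4_{4,-2}: single k=0 term ⇒ +0.238978;  D = -0.222387+0.087492i
Y_4^{m'}(θ=0.1683,φ=5.9262) and Σ D·Y over m':
  (+0.1516+0.3941i)·(+0.0000+0.0003i)  (+0.3537+0.2491i)·(+0.0028+0.0051i)  (+0.0490+0.0012i)·(+0.0412+0.0357i)  (-0.2882+0.1832i)·(+0.2784+0.1038i)  (-0.1342+0.3050i)·(+0.7305+0.0000i)  (-0.0071-0.0398i)·(-0.2784+0.1038i)  (-0.2720-0.2829i)·(+0.0412-0.0357i)  (-0.4278-0.0935i)·(-0.0028+0.0051i)  (-0.2224+0.0875i)·(+0.0000-0.0003i)
Y_4^-2(R⁻¹ n̂) = -0.209214+0.254825i

Re=-0.2092 Im=0.2548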